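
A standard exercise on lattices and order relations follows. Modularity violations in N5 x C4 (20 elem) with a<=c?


Modular law: if a <= c then a v (b ^ c) = (a v b) ^ c.
Check all triples (a,b,c) with a <= c among 20 elements.
  e.g. a=(a,0), b=(c,0), c=(b,0): lhs=(a,0) != rhs=(b,0)
  e.g. a=(a,0), b=(c,1), c=(b,0): lhs=(a,0) != rhs=(b,0)
Total violating triples: 40


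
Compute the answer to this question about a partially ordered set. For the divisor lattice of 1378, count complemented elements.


An element a is complemented if some b has a meet b = bottom, a join b = top.
a is complemented iff gcd(a, n/a)=1, i.e. a is a unitary divisor of 1378.
Complemented elements: 1, 2, 13, 26, 53, 106, ... (2 more)
Count: 8


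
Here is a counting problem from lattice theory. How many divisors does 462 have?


Divisors of 462: [1, 2, 3, 6, 7, 11, 14, 21, 22, 33, 42, 66, 77, 154, 231, 462]
Count: 16


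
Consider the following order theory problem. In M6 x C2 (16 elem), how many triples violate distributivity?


Distributive law: a ^ (b v c) = (a ^ b) v (a ^ c).
Check all 16^3 = 4096 ordered triples (a,b,c).
  e.g. a=(a1,0), b=(a2,0), c=(a3,0): lhs=(a1,0) != rhs=(0,0)
  e.g. a=(a1,0), b=(a2,0), c=(a3,1): lhs=(a1,0) != rhs=(0,0)
Total violating triples: 960


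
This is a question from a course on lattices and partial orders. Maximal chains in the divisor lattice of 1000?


A maximal chain goes from the minimum element to a maximal element via cover relations.
Counting all min-to-max paths in the cover graph.
Total maximal chains: 20


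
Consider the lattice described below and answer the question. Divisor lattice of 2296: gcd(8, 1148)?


Meet=gcd.
gcd(8,1148)=4


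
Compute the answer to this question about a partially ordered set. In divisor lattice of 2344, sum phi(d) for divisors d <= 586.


Divisors of 2344 up to 586: [1, 2, 4, 8, 293, 586]
phi values: [1, 1, 2, 4, 292, 292]
Sum = 592


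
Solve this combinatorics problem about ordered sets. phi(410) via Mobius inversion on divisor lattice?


phi(n) = n * prod_{p|n} (1 - 1/p).
Prime divisors of 410: [2, 5, 41]
phi(410) = 410 * (1 - 1/2) * (1 - 1/5) * (1 - 1/41)
phi(410) = 160


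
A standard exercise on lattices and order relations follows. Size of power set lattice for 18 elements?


Power set = 2^n.
2^18 = 262144


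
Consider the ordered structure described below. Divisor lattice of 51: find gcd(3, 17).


In a divisor lattice, meet = gcd (greatest common divisor).
By Euclidean algorithm or factoring: gcd(3,17) = 1


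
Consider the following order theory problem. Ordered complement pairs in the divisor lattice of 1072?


Complement pair (a,b): a meet b = bottom, a join b = top.
Here: gcd(a,b)=1 and lcm(a,b)=1072, i.e. a*b=1072 with a,b coprime.
Pairs found: (1,1072), (16,67), (67,16), (1072,1)
Total ordered pairs: 4


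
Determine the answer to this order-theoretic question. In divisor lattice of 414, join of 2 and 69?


In a divisor lattice, join = lcm (least common multiple).
gcd(2,69) = 1
lcm(2,69) = 2*69/gcd = 138/1 = 138


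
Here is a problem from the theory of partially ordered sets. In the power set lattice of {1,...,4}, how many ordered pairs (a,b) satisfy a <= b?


The order relation is {(a,b) : a <= b}, reflexive so it includes (a,a).
Examples: ({},{}), ({},{1,2}), ({},{1,2,3}), ({},{1,2,3,4}), ({},{1,2,4}), ...
Total ordered pairs: 81


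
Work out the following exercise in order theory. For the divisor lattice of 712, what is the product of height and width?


Height = length of longest chain minus 1; width = size of largest antichain.
A maximum chain: 1 | 89 | 178 | 356 | 712  (height 4).
A maximum antichain: {2, 89}  (width 2).
Product = 4 * 2 = 8


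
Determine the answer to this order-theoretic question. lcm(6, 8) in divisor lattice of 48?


Join=lcm.
gcd(6,8)=2
lcm=24


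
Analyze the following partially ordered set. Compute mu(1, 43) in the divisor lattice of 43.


In a divisor lattice, mu(a,b) = mu(b/a) where mu is the classical Mobius function.
b/a = 43/1 = 43
Prime factorization of 43: primes [43]
43 is squarefree with 1 prime factor(s), so mu(43) = (-1)^1 = -1


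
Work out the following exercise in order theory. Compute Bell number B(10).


B(n) = number of set partitions of an n-element set.
B(n) satisfies the recurrence: B(n+1) = sum_k C(n,k)*B(k).
B(10) = 115975


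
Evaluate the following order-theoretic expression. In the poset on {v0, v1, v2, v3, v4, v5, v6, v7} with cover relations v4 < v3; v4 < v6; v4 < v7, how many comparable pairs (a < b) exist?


A comparable pair {a,b} has a < b or b < a in the order.
Count unordered pairs where one element is strictly below the other.
Examples: {v3,v4}, {v4,v6}, {v4,v7}
Total comparable pairs: 3


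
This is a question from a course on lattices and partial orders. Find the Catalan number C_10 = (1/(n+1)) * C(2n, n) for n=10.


C(n) = C(2n, n) / (n+1).
C(20, 10) = 184756
C(10) = 184756 / 11 = 16796


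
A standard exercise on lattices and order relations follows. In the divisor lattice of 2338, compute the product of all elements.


Divisors of 2338: [1, 2, 7, 14, 167, 334, 1169, 2338]
Product = n^(d(n)/2) = 2338^(8/2)
Product = 29879823467536


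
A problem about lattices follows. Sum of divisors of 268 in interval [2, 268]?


Interval [2,268] in divisors of 268: [2, 4, 134, 268]
Sum = 408


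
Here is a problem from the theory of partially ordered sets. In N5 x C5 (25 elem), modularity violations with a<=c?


Modular law: if a <= c then a v (b ^ c) = (a v b) ^ c.
Check all triples (a,b,c) with a <= c among 25 elements.
  e.g. a=(a,0), b=(c,0), c=(b,0): lhs=(a,0) != rhs=(b,0)
  e.g. a=(a,0), b=(c,1), c=(b,0): lhs=(a,0) != rhs=(b,0)
Total violating triples: 75


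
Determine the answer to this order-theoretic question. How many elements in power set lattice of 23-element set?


Power set = 2^n.
2^23 = 8388608


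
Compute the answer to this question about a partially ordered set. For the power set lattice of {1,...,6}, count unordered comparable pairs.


A comparable pair {a,b} has a < b or b < a in the order.
Count unordered pairs where one element is strictly below the other.
Examples: {{},{1}}, {{},{2}}, {{},{3}}, {{},{4}}, ...
Total comparable pairs: 665


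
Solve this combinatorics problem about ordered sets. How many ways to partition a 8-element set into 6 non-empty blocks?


S(n,k) = k*S(n-1,k) + S(n-1,k-1).
S(7,6) = 21, S(7,5) = 140
S(8,6) = 6*21 + 140 = 126 + 140
S(8,6) = 266


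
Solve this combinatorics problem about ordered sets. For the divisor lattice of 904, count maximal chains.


A maximal chain goes from the minimum element to a maximal element via cover relations.
Counting all min-to-max paths in the cover graph.
Total maximal chains: 4


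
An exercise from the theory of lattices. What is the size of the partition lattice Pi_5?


B(n) = number of set partitions of an n-element set.
B(n) satisfies the recurrence: B(n+1) = sum_k C(n,k)*B(k).
B(5) = 52


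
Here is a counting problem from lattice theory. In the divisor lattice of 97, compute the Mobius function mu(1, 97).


In a divisor lattice, mu(a,b) = mu(b/a) where mu is the classical Mobius function.
b/a = 97/1 = 97
Prime factorization of 97: primes [97]
97 is squarefree with 1 prime factor(s), so mu(97) = (-1)^1 = -1


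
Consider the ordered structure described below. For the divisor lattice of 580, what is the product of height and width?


Height = length of longest chain minus 1; width = size of largest antichain.
A maximum chain: 1 | 29 | 145 | 290 | 580  (height 4).
A maximum antichain: {4, 10, 58, 145}  (width 4).
Product = 4 * 4 = 16


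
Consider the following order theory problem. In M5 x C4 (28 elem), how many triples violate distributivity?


Distributive law: a ^ (b v c) = (a ^ b) v (a ^ c).
Check all 28^3 = 21952 ordered triples (a,b,c).
  e.g. a=(a1,0), b=(a2,0), c=(a3,0): lhs=(a1,0) != rhs=(0,0)
  e.g. a=(a1,0), b=(a2,0), c=(a3,1): lhs=(a1,0) != rhs=(0,0)
Total violating triples: 3840


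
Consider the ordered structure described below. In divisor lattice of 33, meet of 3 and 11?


In a divisor lattice, meet = gcd (greatest common divisor).
By Euclidean algorithm or factoring: gcd(3,11) = 1


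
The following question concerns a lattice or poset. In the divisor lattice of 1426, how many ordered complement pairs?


Complement pair (a,b): a meet b = bottom, a join b = top.
Here: gcd(a,b)=1 and lcm(a,b)=1426, i.e. a*b=1426 with a,b coprime.
Pairs found: (1,1426), (2,713), (23,62), (31,46), ... (4 more)
Total ordered pairs: 8


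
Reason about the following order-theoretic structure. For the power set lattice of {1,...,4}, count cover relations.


A cover relation a -< b holds when a < b with no c strictly between.
Cover relations:
  {} -< {1}
  {} -< {2}
  {} -< {3}
  {} -< {4}
  {1} -< {1,2}
  {1} -< {1,3}
  {1} -< {1,4}
  {2} -< {1,2}
  ...24 more
Total: 32


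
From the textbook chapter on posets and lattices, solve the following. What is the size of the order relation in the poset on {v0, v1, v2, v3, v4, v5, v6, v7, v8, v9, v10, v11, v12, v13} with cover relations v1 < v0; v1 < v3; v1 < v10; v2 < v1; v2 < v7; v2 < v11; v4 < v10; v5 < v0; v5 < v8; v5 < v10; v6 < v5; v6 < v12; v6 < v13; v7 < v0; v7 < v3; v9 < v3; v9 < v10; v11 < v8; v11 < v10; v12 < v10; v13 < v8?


The order relation is {(a,b) : a <= b}, reflexive so it includes (a,a).
Examples: (v0,v0), (v1,v0), (v1,v1), (v1,v10), (v1,v3), ...
Total ordered pairs: 42


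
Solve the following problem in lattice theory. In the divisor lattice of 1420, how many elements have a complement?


An element a is complemented if some b has a meet b = bottom, a join b = top.
a is complemented iff gcd(a, n/a)=1, i.e. a is a unitary divisor of 1420.
Complemented elements: 1, 4, 5, 20, 71, 284, ... (2 more)
Count: 8


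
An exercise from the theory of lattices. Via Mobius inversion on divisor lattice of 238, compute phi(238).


phi(n) = n * prod_{p|n} (1 - 1/p).
Prime divisors of 238: [2, 7, 17]
phi(238) = 238 * (1 - 1/2) * (1 - 1/7) * (1 - 1/17)
phi(238) = 96


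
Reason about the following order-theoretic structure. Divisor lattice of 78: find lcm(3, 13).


In a divisor lattice, join = lcm (least common multiple).
gcd(3,13) = 1
lcm(3,13) = 3*13/gcd = 39/1 = 39


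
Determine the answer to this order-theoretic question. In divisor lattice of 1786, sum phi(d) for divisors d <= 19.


Divisors of 1786 up to 19: [1, 2, 19]
phi values: [1, 1, 18]
Sum = 20


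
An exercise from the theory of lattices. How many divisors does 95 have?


Divisors of 95: [1, 5, 19, 95]
Count: 4


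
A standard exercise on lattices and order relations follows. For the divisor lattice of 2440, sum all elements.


sigma(n) = sum of divisors.
Divisors of 2440: [1, 2, 4, 5, 8, 10, 20, 40, 61, 122, 244, 305, 488, 610, 1220, 2440]
Sum = 5580


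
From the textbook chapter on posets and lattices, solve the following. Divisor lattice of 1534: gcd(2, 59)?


Meet=gcd.
gcd(2,59)=1


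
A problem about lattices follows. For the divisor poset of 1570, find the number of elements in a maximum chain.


A chain is a totally ordered subset; we count the number of elements in a maximum chain.
Compute, for each element x, the size of the longest chain ending at x:
  1: 1
  2: 2
  5: 2
  157: 2
  10: 3
  314: 3
  ...
A maximum chain: 1 < 2 < 10 < 1570
Number of elements in the longest chain: 4


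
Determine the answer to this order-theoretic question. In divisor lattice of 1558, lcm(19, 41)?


Join=lcm.
gcd(19,41)=1
lcm=779


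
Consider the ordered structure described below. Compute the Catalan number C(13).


C(n) = C(2n, n) / (n+1).
C(26, 13) = 10400600
C(13) = 10400600 / 14 = 742900


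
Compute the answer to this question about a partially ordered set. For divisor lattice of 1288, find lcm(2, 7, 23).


In a divisor lattice, join = lcm (least common multiple).
Compute lcm iteratively: start with first element, then lcm(current, next).
Elements: [2, 7, 23]
lcm(2,7) = 14
lcm(14,23) = 322
Final lcm = 322


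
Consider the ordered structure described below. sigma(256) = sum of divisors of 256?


sigma(n) = sum of divisors.
Divisors of 256: [1, 2, 4, 8, 16, 32, 64, 128, 256]
Sum = 511


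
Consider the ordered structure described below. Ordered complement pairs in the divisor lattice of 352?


Complement pair (a,b): a meet b = bottom, a join b = top.
Here: gcd(a,b)=1 and lcm(a,b)=352, i.e. a*b=352 with a,b coprime.
Pairs found: (1,352), (11,32), (32,11), (352,1)
Total ordered pairs: 4


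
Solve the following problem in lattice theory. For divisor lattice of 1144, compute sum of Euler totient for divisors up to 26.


Divisors of 1144 up to 26: [1, 2, 4, 8, 11, 13, 22, 26]
phi values: [1, 1, 2, 4, 10, 12, 10, 12]
Sum = 52


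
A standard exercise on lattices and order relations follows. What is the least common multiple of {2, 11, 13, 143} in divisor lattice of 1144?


In a divisor lattice, join = lcm (least common multiple).
Compute lcm iteratively: start with first element, then lcm(current, next).
Elements: [2, 11, 13, 143]
lcm(2,11) = 22
lcm(22,13) = 286
lcm(286,143) = 286
Final lcm = 286


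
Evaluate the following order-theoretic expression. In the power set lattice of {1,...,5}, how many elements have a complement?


An element a is complemented if some b has a meet b = bottom, a join b = top.
every subset A has complement S\A, so all elements are complemented.
Complemented elements: {}, {1}, {2}, {3}, {4}, {5}, ... (26 more)
Count: 32


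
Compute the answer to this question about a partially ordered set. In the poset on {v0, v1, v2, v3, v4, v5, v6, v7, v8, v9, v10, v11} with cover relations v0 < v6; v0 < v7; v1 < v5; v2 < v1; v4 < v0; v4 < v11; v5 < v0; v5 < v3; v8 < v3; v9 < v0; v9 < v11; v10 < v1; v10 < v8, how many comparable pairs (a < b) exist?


A comparable pair {a,b} has a < b or b < a in the order.
Count unordered pairs where one element is strictly below the other.
Examples: {v0,v1}, {v0,v2}, {v0,v4}, {v0,v5}, ...
Total comparable pairs: 33


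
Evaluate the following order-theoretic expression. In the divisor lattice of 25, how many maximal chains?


A maximal chain goes from the minimum element to a maximal element via cover relations.
Counting all min-to-max paths in the cover graph.
Total maximal chains: 1


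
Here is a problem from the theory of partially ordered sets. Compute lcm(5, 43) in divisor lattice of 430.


In a divisor lattice, join = lcm (least common multiple).
gcd(5,43) = 1
lcm(5,43) = 5*43/gcd = 215/1 = 215


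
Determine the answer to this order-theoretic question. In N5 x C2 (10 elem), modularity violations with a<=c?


Modular law: if a <= c then a v (b ^ c) = (a v b) ^ c.
Check all triples (a,b,c) with a <= c among 10 elements.
  e.g. a=(a,0), b=(c,0), c=(b,0): lhs=(a,0) != rhs=(b,0)
  e.g. a=(a,0), b=(c,1), c=(b,0): lhs=(a,0) != rhs=(b,0)
Total violating triples: 6


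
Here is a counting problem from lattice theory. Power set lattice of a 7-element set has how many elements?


Power set = 2^n.
2^7 = 128


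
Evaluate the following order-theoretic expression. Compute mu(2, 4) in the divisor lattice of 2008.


In a divisor lattice, mu(a,b) = mu(b/a) where mu is the classical Mobius function.
b/a = 4/2 = 2
Prime factorization of 2: primes [2]
2 is squarefree with 1 prime factor(s), so mu(2) = (-1)^1 = -1


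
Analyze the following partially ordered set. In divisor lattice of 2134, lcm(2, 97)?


Join=lcm.
gcd(2,97)=1
lcm=194


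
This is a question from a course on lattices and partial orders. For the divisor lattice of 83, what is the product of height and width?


Height = length of longest chain minus 1; width = size of largest antichain.
A maximum chain: 1 | 83  (height 1).
A maximum antichain: {1}  (width 1).
Product = 1 * 1 = 1


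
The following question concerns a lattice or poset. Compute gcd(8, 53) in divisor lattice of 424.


In a divisor lattice, meet = gcd (greatest common divisor).
By Euclidean algorithm or factoring: gcd(8,53) = 1


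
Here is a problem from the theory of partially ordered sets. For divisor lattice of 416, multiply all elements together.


Divisors of 416: [1, 2, 4, 8, 13, 16, 26, 32, 52, 104, 208, 416]
Product = n^(d(n)/2) = 416^(12/2)
Product = 5182746699759616


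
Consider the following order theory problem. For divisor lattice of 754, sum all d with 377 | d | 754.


Interval [377,754] in divisors of 754: [377, 754]
Sum = 1131


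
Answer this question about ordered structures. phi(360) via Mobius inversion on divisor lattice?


phi(n) = n * prod_{p|n} (1 - 1/p).
Prime divisors of 360: [2, 3, 5]
phi(360) = 360 * (1 - 1/2) * (1 - 1/3) * (1 - 1/5)
phi(360) = 96


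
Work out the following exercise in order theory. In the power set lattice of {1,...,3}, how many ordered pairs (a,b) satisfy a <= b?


The order relation is {(a,b) : a <= b}, reflexive so it includes (a,a).
Examples: ({},{}), ({},{1,2}), ({},{1,2,3}), ({},{1,3}), ({},{1}), ...
Total ordered pairs: 27


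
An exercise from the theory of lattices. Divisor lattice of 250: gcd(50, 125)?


Meet=gcd.
gcd(50,125)=25


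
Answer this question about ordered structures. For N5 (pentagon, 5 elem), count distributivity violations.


Distributive law: a ^ (b v c) = (a ^ b) v (a ^ c).
Check all 5^3 = 125 ordered triples (a,b,c).
  e.g. a=b, b=a, c=c: lhs=b != rhs=a
  e.g. a=b, b=c, c=a: lhs=b != rhs=a
Total violating triples: 2


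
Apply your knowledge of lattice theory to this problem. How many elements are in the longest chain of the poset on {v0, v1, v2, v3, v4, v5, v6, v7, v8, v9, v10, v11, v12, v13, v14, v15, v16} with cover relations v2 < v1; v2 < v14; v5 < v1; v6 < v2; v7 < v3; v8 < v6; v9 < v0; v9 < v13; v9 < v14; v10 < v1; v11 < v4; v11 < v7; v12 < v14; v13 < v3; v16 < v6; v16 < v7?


A chain is a totally ordered subset; we count the number of elements in a maximum chain.
Compute, for each element x, the size of the longest chain ending at x:
  v5: 1
  v8: 1
  v9: 1
  v10: 1
  v11: 1
  v12: 1
  ...
A maximum chain: v8 < v6 < v2 < v1
Number of elements in the longest chain: 4


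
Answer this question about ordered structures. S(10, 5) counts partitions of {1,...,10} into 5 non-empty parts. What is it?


S(n,k) = k*S(n-1,k) + S(n-1,k-1).
S(9,5) = 6951, S(9,4) = 7770
S(10,5) = 5*6951 + 7770 = 34755 + 7770
S(10,5) = 42525


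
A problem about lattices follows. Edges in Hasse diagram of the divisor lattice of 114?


A cover relation a -< b holds when a < b with no c strictly between.
Cover relations:
  1 -< 2
  1 -< 3
  1 -< 19
  2 -< 6
  2 -< 38
  3 -< 6
  3 -< 57
  6 -< 114
  ...4 more
Total: 12


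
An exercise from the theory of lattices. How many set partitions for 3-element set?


B(n) = number of set partitions of an n-element set.
B(n) satisfies the recurrence: B(n+1) = sum_k C(n,k)*B(k).
B(3) = 5


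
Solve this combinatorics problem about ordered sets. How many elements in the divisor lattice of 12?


Divisors of 12: [1, 2, 3, 4, 6, 12]
Count: 6


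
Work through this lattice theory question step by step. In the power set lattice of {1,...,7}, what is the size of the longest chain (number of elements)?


A chain is a totally ordered subset; we count the number of elements in a maximum chain.
Compute, for each element x, the size of the longest chain ending at x:
  {}: 1
  {1}: 2
  {2}: 2
  {3}: 2
  {4}: 2
  {5}: 2
  ...
A maximum chain: {} < {1} < {1,2} < {1,2,3} < {1,2,3,4} < {1,2,3,4,5} < {1,2,3,4,5,6} < {1,2,3,4,5,6,7}
Number of elements in the longest chain: 8


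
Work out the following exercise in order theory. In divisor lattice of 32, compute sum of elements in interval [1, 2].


Interval [1,2] in divisors of 32: [1, 2]
Sum = 3


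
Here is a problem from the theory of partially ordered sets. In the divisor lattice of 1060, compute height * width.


Height = length of longest chain minus 1; width = size of largest antichain.
A maximum chain: 1 | 53 | 265 | 530 | 1060  (height 4).
A maximum antichain: {4, 10, 106, 265}  (width 4).
Product = 4 * 4 = 16


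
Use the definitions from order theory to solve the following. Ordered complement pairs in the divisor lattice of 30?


Complement pair (a,b): a meet b = bottom, a join b = top.
Here: gcd(a,b)=1 and lcm(a,b)=30, i.e. a*b=30 with a,b coprime.
Pairs found: (1,30), (2,15), (3,10), (5,6), ... (4 more)
Total ordered pairs: 8


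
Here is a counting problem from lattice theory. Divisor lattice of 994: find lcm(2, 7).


In a divisor lattice, join = lcm (least common multiple).
gcd(2,7) = 1
lcm(2,7) = 2*7/gcd = 14/1 = 14


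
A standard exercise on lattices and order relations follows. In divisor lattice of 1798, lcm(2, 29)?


Join=lcm.
gcd(2,29)=1
lcm=58


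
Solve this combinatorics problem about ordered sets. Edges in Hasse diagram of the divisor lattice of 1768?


A cover relation a -< b holds when a < b with no c strictly between.
Cover relations:
  1 -< 2
  1 -< 13
  1 -< 17
  2 -< 4
  2 -< 26
  2 -< 34
  4 -< 8
  4 -< 52
  ...20 more
Total: 28


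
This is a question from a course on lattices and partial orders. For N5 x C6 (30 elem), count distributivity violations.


Distributive law: a ^ (b v c) = (a ^ b) v (a ^ c).
Check all 30^3 = 27000 ordered triples (a,b,c).
  e.g. a=(b,0), b=(a,0), c=(c,0): lhs=(b,0) != rhs=(a,0)
  e.g. a=(b,0), b=(a,0), c=(c,1): lhs=(b,0) != rhs=(a,0)
Total violating triples: 432


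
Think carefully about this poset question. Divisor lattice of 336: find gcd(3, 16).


In a divisor lattice, meet = gcd (greatest common divisor).
By Euclidean algorithm or factoring: gcd(3,16) = 1


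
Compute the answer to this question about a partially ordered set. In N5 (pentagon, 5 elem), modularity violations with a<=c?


Modular law: if a <= c then a v (b ^ c) = (a v b) ^ c.
Check all triples (a,b,c) with a <= c among 5 elements.
  e.g. a=a, b=c, c=b: lhs=a != rhs=b
Total violating triples: 1


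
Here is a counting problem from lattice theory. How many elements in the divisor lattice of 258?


Divisors of 258: [1, 2, 3, 6, 43, 86, 129, 258]
Count: 8


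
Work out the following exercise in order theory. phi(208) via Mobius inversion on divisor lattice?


phi(n) = n * prod_{p|n} (1 - 1/p).
Prime divisors of 208: [2, 13]
phi(208) = 208 * (1 - 1/2) * (1 - 1/13)
phi(208) = 96


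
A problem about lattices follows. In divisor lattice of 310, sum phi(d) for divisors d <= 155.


Divisors of 310 up to 155: [1, 2, 5, 10, 31, 62, 155]
phi values: [1, 1, 4, 4, 30, 30, 120]
Sum = 190


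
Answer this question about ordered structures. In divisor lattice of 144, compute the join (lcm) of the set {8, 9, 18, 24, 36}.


In a divisor lattice, join = lcm (least common multiple).
Compute lcm iteratively: start with first element, then lcm(current, next).
Elements: [8, 9, 18, 24, 36]
lcm(8,9) = 72
lcm(72,18) = 72
lcm(72,24) = 72
lcm(72,36) = 72
Final lcm = 72


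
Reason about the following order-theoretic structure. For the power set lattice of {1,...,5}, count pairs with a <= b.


The order relation is {(a,b) : a <= b}, reflexive so it includes (a,a).
Examples: ({},{}), ({},{1,2}), ({},{1,2,3}), ({},{1,2,3,4}), ({},{1,2,3,4,5}), ...
Total ordered pairs: 243


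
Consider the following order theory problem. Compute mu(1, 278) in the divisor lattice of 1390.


In a divisor lattice, mu(a,b) = mu(b/a) where mu is the classical Mobius function.
b/a = 278/1 = 278
Prime factorization of 278: primes [2, 139]
278 is squarefree with 2 prime factor(s), so mu(278) = (-1)^2 = 1


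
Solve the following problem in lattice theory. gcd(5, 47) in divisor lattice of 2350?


Meet=gcd.
gcd(5,47)=1


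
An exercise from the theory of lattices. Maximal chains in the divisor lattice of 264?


A maximal chain goes from the minimum element to a maximal element via cover relations.
Counting all min-to-max paths in the cover graph.
Total maximal chains: 20


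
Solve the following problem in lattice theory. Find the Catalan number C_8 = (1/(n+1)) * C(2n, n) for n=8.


C(n) = C(2n, n) / (n+1).
C(16, 8) = 12870
C(8) = 12870 / 9 = 1430


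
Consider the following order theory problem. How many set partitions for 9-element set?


B(n) = number of set partitions of an n-element set.
B(n) satisfies the recurrence: B(n+1) = sum_k C(n,k)*B(k).
B(9) = 21147


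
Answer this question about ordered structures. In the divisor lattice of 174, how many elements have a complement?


An element a is complemented if some b has a meet b = bottom, a join b = top.
a is complemented iff gcd(a, n/a)=1, i.e. a is a unitary divisor of 174.
Complemented elements: 1, 2, 3, 6, 29, 58, ... (2 more)
Count: 8


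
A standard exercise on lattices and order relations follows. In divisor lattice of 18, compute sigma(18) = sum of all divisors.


sigma(n) = sum of divisors.
Divisors of 18: [1, 2, 3, 6, 9, 18]
Sum = 39


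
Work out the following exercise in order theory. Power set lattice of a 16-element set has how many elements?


Power set = 2^n.
2^16 = 65536


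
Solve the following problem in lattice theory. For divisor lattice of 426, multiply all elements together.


Divisors of 426: [1, 2, 3, 6, 71, 142, 213, 426]
Product = n^(d(n)/2) = 426^(8/2)
Product = 32933538576


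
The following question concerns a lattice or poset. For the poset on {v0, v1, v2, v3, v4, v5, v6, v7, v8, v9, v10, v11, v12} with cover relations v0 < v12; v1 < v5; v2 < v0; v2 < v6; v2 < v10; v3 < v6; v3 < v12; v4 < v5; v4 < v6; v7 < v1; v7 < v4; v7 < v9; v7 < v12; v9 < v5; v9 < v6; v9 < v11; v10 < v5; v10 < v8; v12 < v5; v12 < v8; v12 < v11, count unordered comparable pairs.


A comparable pair {a,b} has a < b or b < a in the order.
Count unordered pairs where one element is strictly below the other.
Examples: {v0,v2}, {v0,v5}, {v0,v8}, {v0,v11}, ...
Total comparable pairs: 35


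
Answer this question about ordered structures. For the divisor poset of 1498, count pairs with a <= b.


The order relation is {(a,b) : a <= b}, reflexive so it includes (a,a).
Examples: (1,1), (1,107), (1,14), (1,1498), (1,2), ...
Total ordered pairs: 27


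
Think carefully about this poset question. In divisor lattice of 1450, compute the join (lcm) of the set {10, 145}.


In a divisor lattice, join = lcm (least common multiple).
Compute lcm iteratively: start with first element, then lcm(current, next).
Elements: [10, 145]
lcm(10,145) = 290
Final lcm = 290


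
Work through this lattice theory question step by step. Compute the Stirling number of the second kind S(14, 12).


S(n,k) = k*S(n-1,k) + S(n-1,k-1).
S(13,12) = 78, S(13,11) = 2431
S(14,12) = 12*78 + 2431 = 936 + 2431
S(14,12) = 3367


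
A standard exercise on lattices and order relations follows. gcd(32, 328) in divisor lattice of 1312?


Meet=gcd.
gcd(32,328)=8


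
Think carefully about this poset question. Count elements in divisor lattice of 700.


Divisors of 700: [1, 2, 4, 5, 7, 10, 14, 20, 25, 28, 35, 50, 70, 100, 140, 175, 350, 700]
Count: 18


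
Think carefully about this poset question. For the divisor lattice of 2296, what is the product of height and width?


Height = length of longest chain minus 1; width = size of largest antichain.
A maximum chain: 1 | 41 | 287 | 574 | 1148 | 2296  (height 5).
A maximum antichain: {4, 14, 82, 287}  (width 4).
Product = 5 * 4 = 20


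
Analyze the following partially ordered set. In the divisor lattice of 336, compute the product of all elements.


Divisors of 336: [1, 2, 3, 4, 6, 7, 8, 12, 14, 16, 21, 24, 28, 42, 48, 56, 84, 112, 168, 336]
Product = n^(d(n)/2) = 336^(20/2)
Product = 18339723085451720682110976


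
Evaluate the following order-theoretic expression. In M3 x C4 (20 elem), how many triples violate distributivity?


Distributive law: a ^ (b v c) = (a ^ b) v (a ^ c).
Check all 20^3 = 8000 ordered triples (a,b,c).
  e.g. a=(a1,0), b=(a2,0), c=(a3,0): lhs=(a1,0) != rhs=(0,0)
  e.g. a=(a1,0), b=(a2,0), c=(a3,1): lhs=(a1,0) != rhs=(0,0)
Total violating triples: 384


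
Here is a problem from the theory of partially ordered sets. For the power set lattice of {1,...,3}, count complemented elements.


An element a is complemented if some b has a meet b = bottom, a join b = top.
every subset A has complement S\A, so all elements are complemented.
Complemented elements: {}, {1}, {2}, {3}, {1,2}, {1,3}, ... (2 more)
Count: 8


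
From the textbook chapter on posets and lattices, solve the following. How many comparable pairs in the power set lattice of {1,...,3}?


A comparable pair {a,b} has a < b or b < a in the order.
Count unordered pairs where one element is strictly below the other.
Examples: {{},{1}}, {{},{2}}, {{},{3}}, {{},{1,2}}, ...
Total comparable pairs: 19


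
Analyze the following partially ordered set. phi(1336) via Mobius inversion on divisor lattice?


phi(n) = n * prod_{p|n} (1 - 1/p).
Prime divisors of 1336: [2, 167]
phi(1336) = 1336 * (1 - 1/2) * (1 - 1/167)
phi(1336) = 664


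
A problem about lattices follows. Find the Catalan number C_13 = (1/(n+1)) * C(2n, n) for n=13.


C(n) = C(2n, n) / (n+1).
C(26, 13) = 10400600
C(13) = 10400600 / 14 = 742900


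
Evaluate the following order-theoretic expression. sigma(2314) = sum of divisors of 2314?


sigma(n) = sum of divisors.
Divisors of 2314: [1, 2, 13, 26, 89, 178, 1157, 2314]
Sum = 3780


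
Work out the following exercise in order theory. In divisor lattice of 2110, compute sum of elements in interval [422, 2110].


Interval [422,2110] in divisors of 2110: [422, 2110]
Sum = 2532


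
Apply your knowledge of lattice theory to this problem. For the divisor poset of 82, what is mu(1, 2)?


In a divisor lattice, mu(a,b) = mu(b/a) where mu is the classical Mobius function.
b/a = 2/1 = 2
Prime factorization of 2: primes [2]
2 is squarefree with 1 prime factor(s), so mu(2) = (-1)^1 = -1


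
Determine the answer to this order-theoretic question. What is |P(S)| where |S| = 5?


Power set = 2^n.
2^5 = 32


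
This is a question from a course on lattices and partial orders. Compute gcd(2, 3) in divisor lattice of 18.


In a divisor lattice, meet = gcd (greatest common divisor).
By Euclidean algorithm or factoring: gcd(2,3) = 1


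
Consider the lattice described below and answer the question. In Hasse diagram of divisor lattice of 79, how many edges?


A cover relation a -< b holds when a < b with no c strictly between.
Cover relations:
  1 -< 79
Total: 1


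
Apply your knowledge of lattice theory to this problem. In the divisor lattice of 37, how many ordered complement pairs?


Complement pair (a,b): a meet b = bottom, a join b = top.
Here: gcd(a,b)=1 and lcm(a,b)=37, i.e. a*b=37 with a,b coprime.
Pairs found: (1,37), (37,1)
Total ordered pairs: 2


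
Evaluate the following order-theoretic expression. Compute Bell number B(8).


B(n) = number of set partitions of an n-element set.
B(n) satisfies the recurrence: B(n+1) = sum_k C(n,k)*B(k).
B(8) = 4140


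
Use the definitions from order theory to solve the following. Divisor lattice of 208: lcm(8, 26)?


Join=lcm.
gcd(8,26)=2
lcm=104


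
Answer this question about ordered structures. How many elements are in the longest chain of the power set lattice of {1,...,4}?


A chain is a totally ordered subset; we count the number of elements in a maximum chain.
Compute, for each element x, the size of the longest chain ending at x:
  {}: 1
  {1}: 2
  {2}: 2
  {3}: 2
  {4}: 2
  {1,2}: 3
  ...
A maximum chain: {} < {1} < {1,2} < {1,2,3} < {1,2,3,4}
Number of elements in the longest chain: 5


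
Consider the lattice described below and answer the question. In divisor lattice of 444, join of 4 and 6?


In a divisor lattice, join = lcm (least common multiple).
gcd(4,6) = 2
lcm(4,6) = 4*6/gcd = 24/2 = 12


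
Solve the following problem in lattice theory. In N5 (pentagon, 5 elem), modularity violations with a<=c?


Modular law: if a <= c then a v (b ^ c) = (a v b) ^ c.
Check all triples (a,b,c) with a <= c among 5 elements.
  e.g. a=a, b=c, c=b: lhs=a != rhs=b
Total violating triples: 1


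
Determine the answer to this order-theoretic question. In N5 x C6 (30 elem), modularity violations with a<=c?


Modular law: if a <= c then a v (b ^ c) = (a v b) ^ c.
Check all triples (a,b,c) with a <= c among 30 elements.
  e.g. a=(a,0), b=(c,0), c=(b,0): lhs=(a,0) != rhs=(b,0)
  e.g. a=(a,0), b=(c,1), c=(b,0): lhs=(a,0) != rhs=(b,0)
Total violating triples: 126


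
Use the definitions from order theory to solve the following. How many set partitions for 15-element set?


B(n) = number of set partitions of an n-element set.
B(n) satisfies the recurrence: B(n+1) = sum_k C(n,k)*B(k).
B(15) = 1382958545


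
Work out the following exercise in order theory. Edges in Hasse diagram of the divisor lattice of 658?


A cover relation a -< b holds when a < b with no c strictly between.
Cover relations:
  1 -< 2
  1 -< 7
  1 -< 47
  2 -< 14
  2 -< 94
  7 -< 14
  7 -< 329
  14 -< 658
  ...4 more
Total: 12


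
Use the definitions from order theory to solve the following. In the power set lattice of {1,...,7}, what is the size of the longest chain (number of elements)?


A chain is a totally ordered subset; we count the number of elements in a maximum chain.
Compute, for each element x, the size of the longest chain ending at x:
  {}: 1
  {1}: 2
  {2}: 2
  {3}: 2
  {4}: 2
  {5}: 2
  ...
A maximum chain: {} < {1} < {1,2} < {1,2,3} < {1,2,3,4} < {1,2,3,4,5} < {1,2,3,4,5,6} < {1,2,3,4,5,6,7}
Number of elements in the longest chain: 8


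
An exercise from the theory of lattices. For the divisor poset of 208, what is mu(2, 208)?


In a divisor lattice, mu(a,b) = mu(b/a) where mu is the classical Mobius function.
b/a = 208/2 = 104
Prime factorization of 104: primes [2, 13]
104 is not squarefree, so mu(104) = 0


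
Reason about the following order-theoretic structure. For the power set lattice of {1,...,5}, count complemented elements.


An element a is complemented if some b has a meet b = bottom, a join b = top.
every subset A has complement S\A, so all elements are complemented.
Complemented elements: {}, {1}, {2}, {3}, {4}, {5}, ... (26 more)
Count: 32


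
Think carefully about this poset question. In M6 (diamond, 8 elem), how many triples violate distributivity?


Distributive law: a ^ (b v c) = (a ^ b) v (a ^ c).
Check all 8^3 = 512 ordered triples (a,b,c).
  e.g. a=a1, b=a2, c=a3: lhs=a1 != rhs=0
  e.g. a=a1, b=a2, c=a4: lhs=a1 != rhs=0
Total violating triples: 120


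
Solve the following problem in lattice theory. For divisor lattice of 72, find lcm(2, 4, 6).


In a divisor lattice, join = lcm (least common multiple).
Compute lcm iteratively: start with first element, then lcm(current, next).
Elements: [2, 4, 6]
lcm(2,4) = 4
lcm(4,6) = 12
Final lcm = 12


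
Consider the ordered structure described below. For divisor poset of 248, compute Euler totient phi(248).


phi(n) = n * prod_{p|n} (1 - 1/p).
Prime divisors of 248: [2, 31]
phi(248) = 248 * (1 - 1/2) * (1 - 1/31)
phi(248) = 120


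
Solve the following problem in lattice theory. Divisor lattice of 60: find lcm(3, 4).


In a divisor lattice, join = lcm (least common multiple).
gcd(3,4) = 1
lcm(3,4) = 3*4/gcd = 12/1 = 12


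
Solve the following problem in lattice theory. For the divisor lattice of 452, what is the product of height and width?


Height = length of longest chain minus 1; width = size of largest antichain.
A maximum chain: 1 | 113 | 226 | 452  (height 3).
A maximum antichain: {2, 113}  (width 2).
Product = 3 * 2 = 6


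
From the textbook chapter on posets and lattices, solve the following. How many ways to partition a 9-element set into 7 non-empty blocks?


S(n,k) = k*S(n-1,k) + S(n-1,k-1).
S(8,7) = 28, S(8,6) = 266
S(9,7) = 7*28 + 266 = 196 + 266
S(9,7) = 462


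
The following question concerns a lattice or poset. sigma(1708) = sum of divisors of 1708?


sigma(n) = sum of divisors.
Divisors of 1708: [1, 2, 4, 7, 14, 28, 61, 122, 244, 427, 854, 1708]
Sum = 3472


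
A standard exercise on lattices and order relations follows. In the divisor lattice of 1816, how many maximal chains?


A maximal chain goes from the minimum element to a maximal element via cover relations.
Counting all min-to-max paths in the cover graph.
Total maximal chains: 4


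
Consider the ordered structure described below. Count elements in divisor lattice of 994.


Divisors of 994: [1, 2, 7, 14, 71, 142, 497, 994]
Count: 8


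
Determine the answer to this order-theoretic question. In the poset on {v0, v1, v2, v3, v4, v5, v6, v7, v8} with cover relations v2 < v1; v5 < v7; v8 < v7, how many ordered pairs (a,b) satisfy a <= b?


The order relation is {(a,b) : a <= b}, reflexive so it includes (a,a).
Examples: (v0,v0), (v1,v1), (v2,v1), (v2,v2), (v3,v3), ...
Total ordered pairs: 12


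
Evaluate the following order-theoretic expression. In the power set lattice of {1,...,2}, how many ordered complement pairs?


Complement pair (a,b): a meet b = bottom, a join b = top.
Here: A intersect B = {} and A union B = {1,...,2}.
Pairs found: ({},{1,2}), ({1},{2}), ({2},{1}), ({1,2},{})
Total ordered pairs: 4


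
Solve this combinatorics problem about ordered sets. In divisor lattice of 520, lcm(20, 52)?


Join=lcm.
gcd(20,52)=4
lcm=260


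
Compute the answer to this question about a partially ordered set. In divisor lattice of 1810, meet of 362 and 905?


In a divisor lattice, meet = gcd (greatest common divisor).
By Euclidean algorithm or factoring: gcd(362,905) = 181


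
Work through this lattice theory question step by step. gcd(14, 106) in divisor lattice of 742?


Meet=gcd.
gcd(14,106)=2


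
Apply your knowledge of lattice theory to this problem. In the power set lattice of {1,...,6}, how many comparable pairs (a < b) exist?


A comparable pair {a,b} has a < b or b < a in the order.
Count unordered pairs where one element is strictly below the other.
Examples: {{},{1}}, {{},{2}}, {{},{3}}, {{},{4}}, ...
Total comparable pairs: 665


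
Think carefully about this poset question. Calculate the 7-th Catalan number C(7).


C(n) = C(2n, n) / (n+1).
C(14, 7) = 3432
C(7) = 3432 / 8 = 429


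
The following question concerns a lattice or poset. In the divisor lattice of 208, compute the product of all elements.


Divisors of 208: [1, 2, 4, 8, 13, 16, 26, 52, 104, 208]
Product = n^(d(n)/2) = 208^(10/2)
Product = 389328928768


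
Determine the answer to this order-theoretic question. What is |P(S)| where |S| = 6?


Power set = 2^n.
2^6 = 64


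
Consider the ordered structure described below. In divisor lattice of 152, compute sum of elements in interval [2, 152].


Interval [2,152] in divisors of 152: [2, 4, 8, 38, 76, 152]
Sum = 280


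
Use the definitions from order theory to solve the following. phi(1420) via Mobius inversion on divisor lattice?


phi(n) = n * prod_{p|n} (1 - 1/p).
Prime divisors of 1420: [2, 5, 71]
phi(1420) = 1420 * (1 - 1/2) * (1 - 1/5) * (1 - 1/71)
phi(1420) = 560


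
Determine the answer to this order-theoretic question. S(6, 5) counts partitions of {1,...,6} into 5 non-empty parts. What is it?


S(n,k) = k*S(n-1,k) + S(n-1,k-1).
S(5,5) = 1, S(5,4) = 10
S(6,5) = 5*1 + 10 = 5 + 10
S(6,5) = 15


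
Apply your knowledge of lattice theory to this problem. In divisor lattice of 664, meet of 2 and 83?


In a divisor lattice, meet = gcd (greatest common divisor).
By Euclidean algorithm or factoring: gcd(2,83) = 1


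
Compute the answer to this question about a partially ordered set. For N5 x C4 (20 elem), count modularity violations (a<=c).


Modular law: if a <= c then a v (b ^ c) = (a v b) ^ c.
Check all triples (a,b,c) with a <= c among 20 elements.
  e.g. a=(a,0), b=(c,0), c=(b,0): lhs=(a,0) != rhs=(b,0)
  e.g. a=(a,0), b=(c,1), c=(b,0): lhs=(a,0) != rhs=(b,0)
Total violating triples: 40
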